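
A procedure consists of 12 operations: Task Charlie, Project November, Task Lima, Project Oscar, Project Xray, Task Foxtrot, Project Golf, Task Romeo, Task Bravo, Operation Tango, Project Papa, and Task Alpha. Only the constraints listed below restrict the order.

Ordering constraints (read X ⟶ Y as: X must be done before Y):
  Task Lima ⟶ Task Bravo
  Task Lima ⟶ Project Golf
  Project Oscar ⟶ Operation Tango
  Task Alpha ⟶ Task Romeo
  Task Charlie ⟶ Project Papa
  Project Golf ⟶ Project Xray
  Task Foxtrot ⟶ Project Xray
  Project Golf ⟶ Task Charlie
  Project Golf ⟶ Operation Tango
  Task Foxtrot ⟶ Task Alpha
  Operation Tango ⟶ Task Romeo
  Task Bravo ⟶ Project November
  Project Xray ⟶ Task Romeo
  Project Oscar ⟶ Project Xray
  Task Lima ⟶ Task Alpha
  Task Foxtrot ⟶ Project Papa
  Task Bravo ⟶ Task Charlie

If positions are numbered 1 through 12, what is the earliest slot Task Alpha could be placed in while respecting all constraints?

Every operation that must precede Task Alpha has to come before it. Tracing all chains that end at Task Alpha, those operations are: Task Lima, Task Foxtrot — 2 in total.
So at minimum 2 operations come before Task Alpha, putting Task Alpha no earlier than position 3. That position is achievable by scheduling exactly those predecessors first.

3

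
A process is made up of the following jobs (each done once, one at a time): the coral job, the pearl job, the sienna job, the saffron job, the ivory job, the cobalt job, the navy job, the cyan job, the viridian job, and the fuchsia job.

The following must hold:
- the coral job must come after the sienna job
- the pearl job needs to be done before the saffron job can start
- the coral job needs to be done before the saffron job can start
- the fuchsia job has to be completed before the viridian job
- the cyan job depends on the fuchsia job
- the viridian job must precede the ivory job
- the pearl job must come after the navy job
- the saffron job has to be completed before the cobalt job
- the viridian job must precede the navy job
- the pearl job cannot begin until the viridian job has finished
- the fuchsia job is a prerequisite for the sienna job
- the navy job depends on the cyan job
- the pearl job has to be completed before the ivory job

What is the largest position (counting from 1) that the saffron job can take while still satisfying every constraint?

9

Following the constraints forward from the saffron job, its only required successor is the cobalt job.
With 1 mandatory successor out of 10 jobs total, the latest slot for the saffron job is 10−1 = 9, and it's reachable by doing all non-successors before the saffron job.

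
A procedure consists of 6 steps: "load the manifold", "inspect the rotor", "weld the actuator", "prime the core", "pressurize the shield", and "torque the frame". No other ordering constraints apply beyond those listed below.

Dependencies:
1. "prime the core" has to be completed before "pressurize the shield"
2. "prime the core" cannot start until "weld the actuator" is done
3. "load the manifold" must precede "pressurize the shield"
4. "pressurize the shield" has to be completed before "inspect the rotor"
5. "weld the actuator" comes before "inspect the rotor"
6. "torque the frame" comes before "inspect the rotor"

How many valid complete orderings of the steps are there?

3 steps have no prerequisites ("load the manifold", "weld the actuator", "torque the frame"), so any of them could come first.
Systematically extending each partial ordering one step at a time and counting, there are 15 complete orderings.

15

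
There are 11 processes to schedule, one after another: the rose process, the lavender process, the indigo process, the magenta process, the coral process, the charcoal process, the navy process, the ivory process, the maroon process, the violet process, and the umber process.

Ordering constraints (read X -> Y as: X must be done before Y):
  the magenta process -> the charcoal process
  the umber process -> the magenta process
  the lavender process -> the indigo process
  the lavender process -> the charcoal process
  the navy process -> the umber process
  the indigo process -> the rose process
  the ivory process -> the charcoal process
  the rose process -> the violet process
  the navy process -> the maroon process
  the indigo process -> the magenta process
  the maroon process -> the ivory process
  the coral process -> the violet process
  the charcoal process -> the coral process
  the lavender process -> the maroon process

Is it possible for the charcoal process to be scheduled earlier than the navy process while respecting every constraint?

No

There is a dependency chain the navy process → the maroon process → the ivory process → the charcoal process, so the charcoal process always comes after the navy process.
So no valid ordering can have the charcoal process before the navy process.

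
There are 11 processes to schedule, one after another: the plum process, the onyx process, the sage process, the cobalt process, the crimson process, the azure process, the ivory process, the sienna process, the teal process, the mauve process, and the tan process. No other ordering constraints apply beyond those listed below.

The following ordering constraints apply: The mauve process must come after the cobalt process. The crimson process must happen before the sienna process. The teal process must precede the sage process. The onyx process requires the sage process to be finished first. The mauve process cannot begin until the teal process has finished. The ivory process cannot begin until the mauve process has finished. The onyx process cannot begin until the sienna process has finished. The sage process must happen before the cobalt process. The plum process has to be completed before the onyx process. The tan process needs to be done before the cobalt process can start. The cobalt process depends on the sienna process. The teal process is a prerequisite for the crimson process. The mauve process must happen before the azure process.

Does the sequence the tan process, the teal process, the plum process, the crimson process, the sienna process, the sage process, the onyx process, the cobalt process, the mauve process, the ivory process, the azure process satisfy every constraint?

Every stated constraint is respected: the teal process sits at position 2, ahead of the mauve process at position 9, and each of the other listed pairs likewise has the predecessor earlier in the sequence.

Yes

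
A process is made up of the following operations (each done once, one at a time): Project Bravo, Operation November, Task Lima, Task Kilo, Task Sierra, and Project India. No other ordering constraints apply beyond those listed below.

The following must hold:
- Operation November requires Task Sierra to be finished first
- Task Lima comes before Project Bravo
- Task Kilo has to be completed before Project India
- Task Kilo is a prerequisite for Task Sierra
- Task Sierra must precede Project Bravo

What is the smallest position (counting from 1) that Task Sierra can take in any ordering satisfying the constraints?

2

The only operation forced before Task Sierra (directly or transitively) is Task Kilo.
With 1 mandatory predecessor, the earliest Task Sierra can sit is position 1+1 = 2, and placing just that one first achieves it.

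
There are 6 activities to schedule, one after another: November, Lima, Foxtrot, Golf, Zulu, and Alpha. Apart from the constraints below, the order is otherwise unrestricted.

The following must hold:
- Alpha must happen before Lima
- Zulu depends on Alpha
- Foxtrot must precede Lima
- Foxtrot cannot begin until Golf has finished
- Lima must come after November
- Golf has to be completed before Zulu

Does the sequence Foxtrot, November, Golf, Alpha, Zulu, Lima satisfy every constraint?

No

In the proposed order, Foxtrot appears before Golf.
Since Golf is required before Foxtrot, the ordering is invalid.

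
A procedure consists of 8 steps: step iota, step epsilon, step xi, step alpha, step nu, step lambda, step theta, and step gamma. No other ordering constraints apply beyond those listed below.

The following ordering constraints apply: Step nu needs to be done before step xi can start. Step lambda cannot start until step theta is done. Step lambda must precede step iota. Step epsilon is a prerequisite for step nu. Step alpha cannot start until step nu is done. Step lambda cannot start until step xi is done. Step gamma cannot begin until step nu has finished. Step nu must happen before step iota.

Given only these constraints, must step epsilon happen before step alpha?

Yes

Following the dependencies: step epsilon → step nu → step alpha.
So step epsilon must precede step alpha in any valid ordering.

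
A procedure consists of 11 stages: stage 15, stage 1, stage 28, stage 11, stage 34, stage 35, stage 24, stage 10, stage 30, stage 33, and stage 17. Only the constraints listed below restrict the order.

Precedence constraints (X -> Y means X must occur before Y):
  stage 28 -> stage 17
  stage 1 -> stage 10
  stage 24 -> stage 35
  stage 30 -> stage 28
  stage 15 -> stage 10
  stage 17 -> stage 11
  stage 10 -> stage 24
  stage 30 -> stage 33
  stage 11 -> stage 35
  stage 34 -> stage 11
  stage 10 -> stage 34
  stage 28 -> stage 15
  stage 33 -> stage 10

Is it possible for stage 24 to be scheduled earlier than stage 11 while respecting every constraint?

Yes

Nothing in the constraints forces stage 11 before stage 24 — there is no chain from stage 11 to stage 24.
So a valid ordering placing stage 24 earlier than stage 11 exists.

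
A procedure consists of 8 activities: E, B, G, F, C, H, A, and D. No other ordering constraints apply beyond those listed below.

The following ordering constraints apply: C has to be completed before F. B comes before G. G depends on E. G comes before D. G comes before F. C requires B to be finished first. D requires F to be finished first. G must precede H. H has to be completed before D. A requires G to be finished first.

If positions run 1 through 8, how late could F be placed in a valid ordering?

7

Following the constraints forward from F, its only required successor is D.
With 1 mandatory successor out of 8 activities total, the latest slot for F is 8−1 = 7, and it's reachable by doing all non-successors before F.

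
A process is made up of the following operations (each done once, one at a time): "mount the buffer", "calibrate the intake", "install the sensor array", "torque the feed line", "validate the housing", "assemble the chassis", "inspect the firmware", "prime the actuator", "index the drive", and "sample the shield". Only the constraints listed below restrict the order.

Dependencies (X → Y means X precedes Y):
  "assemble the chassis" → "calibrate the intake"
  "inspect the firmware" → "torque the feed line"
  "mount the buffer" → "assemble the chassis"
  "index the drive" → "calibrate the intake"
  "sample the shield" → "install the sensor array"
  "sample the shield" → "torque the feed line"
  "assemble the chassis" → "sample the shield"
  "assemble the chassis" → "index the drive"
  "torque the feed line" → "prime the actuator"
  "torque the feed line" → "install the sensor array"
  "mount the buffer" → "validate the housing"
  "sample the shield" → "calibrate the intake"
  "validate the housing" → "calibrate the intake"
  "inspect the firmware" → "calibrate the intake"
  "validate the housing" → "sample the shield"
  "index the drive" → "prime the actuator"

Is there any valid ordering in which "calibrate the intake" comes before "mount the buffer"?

Following "mount the buffer" → "validate the housing" → "calibrate the intake", "mount the buffer" must precede "calibrate the intake" in every valid ordering.
Hence "calibrate the intake" can never be scheduled before "mount the buffer".

No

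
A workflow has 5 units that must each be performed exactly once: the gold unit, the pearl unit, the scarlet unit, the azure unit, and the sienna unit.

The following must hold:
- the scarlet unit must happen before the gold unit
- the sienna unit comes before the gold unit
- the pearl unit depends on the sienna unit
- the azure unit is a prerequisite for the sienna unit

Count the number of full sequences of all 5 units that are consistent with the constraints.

The units with no prerequisites are the scarlet unit, the azure unit; any of them can be placed first.
Enumerating by repeatedly choosing an available unit (one whose prerequisites are all placed) gives 7 distinct complete orderings.

7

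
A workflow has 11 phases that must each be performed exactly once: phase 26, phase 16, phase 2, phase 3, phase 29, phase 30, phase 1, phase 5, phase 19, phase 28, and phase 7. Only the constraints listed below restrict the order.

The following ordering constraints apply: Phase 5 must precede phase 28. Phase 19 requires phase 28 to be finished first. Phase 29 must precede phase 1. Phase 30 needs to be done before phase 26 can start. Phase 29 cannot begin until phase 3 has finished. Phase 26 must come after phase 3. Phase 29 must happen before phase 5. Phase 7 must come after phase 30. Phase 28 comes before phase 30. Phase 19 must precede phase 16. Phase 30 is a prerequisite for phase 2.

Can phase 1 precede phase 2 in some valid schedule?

Yes

No chain of constraints runs from phase 2 to phase 1, so phase 2 is not required to come first.
So a valid ordering placing phase 1 earlier than phase 2 exists.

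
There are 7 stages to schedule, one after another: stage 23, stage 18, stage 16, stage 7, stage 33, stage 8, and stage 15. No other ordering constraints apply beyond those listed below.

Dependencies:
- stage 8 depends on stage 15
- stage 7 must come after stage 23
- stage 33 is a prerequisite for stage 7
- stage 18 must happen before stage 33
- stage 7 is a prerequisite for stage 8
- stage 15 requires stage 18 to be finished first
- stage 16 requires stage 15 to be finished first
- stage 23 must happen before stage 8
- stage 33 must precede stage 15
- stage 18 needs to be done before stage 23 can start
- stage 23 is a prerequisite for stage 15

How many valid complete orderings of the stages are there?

10

Only stage 18 has no prerequisites, so it must go first.
Systematically extending each partial ordering one stage at a time and counting, there are 10 complete orderings.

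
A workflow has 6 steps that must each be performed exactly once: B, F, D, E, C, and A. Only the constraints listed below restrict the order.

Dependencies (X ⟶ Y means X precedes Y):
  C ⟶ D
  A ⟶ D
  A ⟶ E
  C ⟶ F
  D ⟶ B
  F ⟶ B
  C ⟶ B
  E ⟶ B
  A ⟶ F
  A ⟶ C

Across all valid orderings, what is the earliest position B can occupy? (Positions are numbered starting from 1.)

6

The steps that are forced before B, directly or transitively, are F, D, E, C, A. That's 5 steps.
So at minimum 5 steps come before B, putting B no earlier than position 6. That position is achievable by scheduling exactly those predecessors first.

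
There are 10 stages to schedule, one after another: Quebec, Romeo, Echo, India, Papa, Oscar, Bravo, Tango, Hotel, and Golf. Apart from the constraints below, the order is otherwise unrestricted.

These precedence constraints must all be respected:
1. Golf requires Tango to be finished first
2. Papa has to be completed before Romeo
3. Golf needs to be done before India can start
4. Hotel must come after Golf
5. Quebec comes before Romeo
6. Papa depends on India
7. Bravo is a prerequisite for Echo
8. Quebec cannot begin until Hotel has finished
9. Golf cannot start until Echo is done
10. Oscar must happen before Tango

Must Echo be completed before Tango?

No

Nothing in the constraints links Echo and Tango; they are unordered relative to each other.
A valid ordering placing Tango before Echo exists, so the answer is no.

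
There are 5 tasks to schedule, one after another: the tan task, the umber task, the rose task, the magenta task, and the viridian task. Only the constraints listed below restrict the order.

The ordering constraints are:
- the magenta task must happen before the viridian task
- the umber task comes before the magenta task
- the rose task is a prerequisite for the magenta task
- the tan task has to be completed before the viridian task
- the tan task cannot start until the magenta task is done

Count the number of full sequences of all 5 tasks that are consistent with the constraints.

2

The tasks with no prerequisites are the umber task, the rose task; any of them can be placed first.
Systematically extending each partial ordering one task at a time and counting, there are 2 complete orderings.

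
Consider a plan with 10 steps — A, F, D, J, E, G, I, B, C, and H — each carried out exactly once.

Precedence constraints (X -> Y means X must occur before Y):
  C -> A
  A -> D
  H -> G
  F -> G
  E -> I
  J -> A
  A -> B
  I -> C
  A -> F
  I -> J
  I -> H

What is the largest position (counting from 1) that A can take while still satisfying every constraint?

The steps that are forced after A, directly or by a chain of constraints, are F, D, G, B. That's 4 steps.
With 4 mandatory successors out of 10 steps total, the latest slot for A is 10−4 = 6, and it's reachable by doing all non-successors before A.

6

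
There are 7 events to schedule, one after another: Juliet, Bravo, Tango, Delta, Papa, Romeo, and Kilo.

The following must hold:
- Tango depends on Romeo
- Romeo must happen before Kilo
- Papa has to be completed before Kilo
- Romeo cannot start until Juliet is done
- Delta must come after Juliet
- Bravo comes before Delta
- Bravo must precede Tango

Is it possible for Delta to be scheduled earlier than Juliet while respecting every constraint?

No

There is a dependency chain Juliet → Delta, so Delta always comes after Juliet.
So no valid ordering can have Delta before Juliet.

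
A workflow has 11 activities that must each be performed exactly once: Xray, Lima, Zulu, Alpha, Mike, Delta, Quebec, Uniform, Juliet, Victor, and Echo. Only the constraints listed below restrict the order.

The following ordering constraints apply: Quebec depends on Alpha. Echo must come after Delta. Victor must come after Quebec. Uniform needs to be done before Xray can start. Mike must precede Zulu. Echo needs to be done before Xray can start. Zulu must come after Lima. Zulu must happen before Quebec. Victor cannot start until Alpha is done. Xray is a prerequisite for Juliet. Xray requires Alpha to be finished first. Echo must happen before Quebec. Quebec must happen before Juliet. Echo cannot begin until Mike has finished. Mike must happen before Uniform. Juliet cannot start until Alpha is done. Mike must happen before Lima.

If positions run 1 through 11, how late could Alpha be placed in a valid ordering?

The activities that are forced after Alpha, directly or by a chain of constraints, are Xray, Quebec, Juliet, Victor. That's 4 activities.
So at least 4 activities follow Alpha, putting Alpha no later than position 7. That position is achievable by scheduling everything else first.

7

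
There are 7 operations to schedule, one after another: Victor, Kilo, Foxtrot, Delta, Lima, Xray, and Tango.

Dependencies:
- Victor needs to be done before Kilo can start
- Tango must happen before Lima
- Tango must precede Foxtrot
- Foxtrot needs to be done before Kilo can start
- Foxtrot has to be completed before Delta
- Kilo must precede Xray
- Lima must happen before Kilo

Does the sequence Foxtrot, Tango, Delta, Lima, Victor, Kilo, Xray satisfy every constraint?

The sequence places Foxtrot ahead of Tango.
That contradicts the constraint that Tango must precede Foxtrot.

No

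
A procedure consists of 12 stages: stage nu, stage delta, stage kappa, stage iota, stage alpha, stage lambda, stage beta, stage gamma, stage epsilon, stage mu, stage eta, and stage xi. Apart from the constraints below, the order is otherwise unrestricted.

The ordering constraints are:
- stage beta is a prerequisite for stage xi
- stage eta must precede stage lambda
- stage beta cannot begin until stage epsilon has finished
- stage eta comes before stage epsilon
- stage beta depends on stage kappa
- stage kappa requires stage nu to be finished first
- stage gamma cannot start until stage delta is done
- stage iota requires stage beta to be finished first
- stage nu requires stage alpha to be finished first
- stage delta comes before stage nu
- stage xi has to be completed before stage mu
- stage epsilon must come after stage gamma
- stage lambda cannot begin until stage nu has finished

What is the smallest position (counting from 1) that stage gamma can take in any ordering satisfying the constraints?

2

Working backwards through the constraints from stage gamma, its only required predecessor is stage delta.
So at minimum 1 stage comes before stage gamma, putting stage gamma no earlier than position 2. That position is achievable by scheduling exactly that predecessor first.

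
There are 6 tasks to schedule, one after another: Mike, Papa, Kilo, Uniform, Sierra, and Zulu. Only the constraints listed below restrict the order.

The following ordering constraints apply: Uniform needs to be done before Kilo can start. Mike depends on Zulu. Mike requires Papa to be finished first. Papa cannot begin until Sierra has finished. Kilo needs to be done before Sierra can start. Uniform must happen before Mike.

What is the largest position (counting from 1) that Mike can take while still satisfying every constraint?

6

Nothing depends on Mike, so it can be the final task, position 6.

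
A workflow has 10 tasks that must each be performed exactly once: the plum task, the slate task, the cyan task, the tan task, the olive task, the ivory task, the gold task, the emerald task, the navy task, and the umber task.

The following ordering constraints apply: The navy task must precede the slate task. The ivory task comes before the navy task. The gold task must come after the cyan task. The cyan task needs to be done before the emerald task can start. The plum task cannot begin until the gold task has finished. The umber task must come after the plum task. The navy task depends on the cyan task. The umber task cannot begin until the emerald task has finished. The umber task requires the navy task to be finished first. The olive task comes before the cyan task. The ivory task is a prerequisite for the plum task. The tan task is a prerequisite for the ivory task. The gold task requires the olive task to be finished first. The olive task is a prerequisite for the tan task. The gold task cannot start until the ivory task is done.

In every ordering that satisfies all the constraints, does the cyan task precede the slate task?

Tracing the constraints gives a chain: the cyan task → the navy task → the slate task.
That forces the cyan task before the slate task in every valid schedule.

Yes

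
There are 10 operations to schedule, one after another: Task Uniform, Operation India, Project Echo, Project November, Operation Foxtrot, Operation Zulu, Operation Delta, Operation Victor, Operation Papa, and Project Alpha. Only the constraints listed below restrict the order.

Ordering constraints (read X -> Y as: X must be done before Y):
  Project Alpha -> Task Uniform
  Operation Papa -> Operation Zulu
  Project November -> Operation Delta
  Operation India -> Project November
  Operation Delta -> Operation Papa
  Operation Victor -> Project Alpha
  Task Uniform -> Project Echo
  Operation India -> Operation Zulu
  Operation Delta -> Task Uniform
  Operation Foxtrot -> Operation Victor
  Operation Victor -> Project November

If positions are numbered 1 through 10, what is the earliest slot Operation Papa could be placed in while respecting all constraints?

6

Working backwards through the constraints from Operation Papa, its full set of required predecessors is Operation India, Project November, Operation Foxtrot, Operation Delta, Operation Victor — 5 of them.
So at minimum 5 operations come before Operation Papa, putting Operation Papa no earlier than position 6. That position is achievable by scheduling exactly those predecessors first.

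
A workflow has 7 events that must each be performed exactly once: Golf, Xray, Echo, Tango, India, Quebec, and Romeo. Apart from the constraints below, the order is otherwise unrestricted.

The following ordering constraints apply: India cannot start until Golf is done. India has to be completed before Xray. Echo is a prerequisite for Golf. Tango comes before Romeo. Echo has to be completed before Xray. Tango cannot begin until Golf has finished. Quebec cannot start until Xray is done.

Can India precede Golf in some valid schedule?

No

Following Golf → India, Golf must precede India in every valid ordering.
Hence India can never be scheduled before Golf.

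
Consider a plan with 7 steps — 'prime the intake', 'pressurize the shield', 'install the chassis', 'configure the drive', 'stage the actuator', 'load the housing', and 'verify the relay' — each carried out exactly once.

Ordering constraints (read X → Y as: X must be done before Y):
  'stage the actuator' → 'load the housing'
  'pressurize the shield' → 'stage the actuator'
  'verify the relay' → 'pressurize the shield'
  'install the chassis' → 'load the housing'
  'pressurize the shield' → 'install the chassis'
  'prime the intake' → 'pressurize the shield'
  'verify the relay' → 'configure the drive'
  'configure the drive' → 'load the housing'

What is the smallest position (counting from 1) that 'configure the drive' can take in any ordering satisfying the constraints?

Working backwards through the constraints from 'configure the drive', its only required predecessor is 'verify the relay'.
With 1 mandatory predecessor, the earliest 'configure the drive' can sit is position 1+1 = 2, and placing just that one first achieves it.

2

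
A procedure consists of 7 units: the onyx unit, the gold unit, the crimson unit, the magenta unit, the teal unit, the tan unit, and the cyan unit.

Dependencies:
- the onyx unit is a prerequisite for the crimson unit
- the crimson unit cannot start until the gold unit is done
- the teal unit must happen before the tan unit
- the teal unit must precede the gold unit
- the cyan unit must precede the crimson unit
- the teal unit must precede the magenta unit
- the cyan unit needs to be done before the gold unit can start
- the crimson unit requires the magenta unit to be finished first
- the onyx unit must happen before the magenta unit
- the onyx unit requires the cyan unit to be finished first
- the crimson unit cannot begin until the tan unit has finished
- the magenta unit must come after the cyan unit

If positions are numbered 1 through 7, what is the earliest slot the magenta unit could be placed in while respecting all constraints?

4

The units that are forced before the magenta unit, directly or transitively, are the onyx unit, the teal unit, the cyan unit. That's 3 units.
With 3 mandatory predecessors, the earliest the magenta unit can sit is position 3+1 = 4, and placing just those 3 first achieves it.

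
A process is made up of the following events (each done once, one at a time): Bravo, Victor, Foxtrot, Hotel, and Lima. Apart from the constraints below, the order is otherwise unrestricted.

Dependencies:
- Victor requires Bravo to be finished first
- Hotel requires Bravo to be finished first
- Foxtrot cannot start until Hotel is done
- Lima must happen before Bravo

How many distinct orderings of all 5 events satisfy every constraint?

3

Only Lima has no prerequisites, so it must go first.
Counting all ways to extend the partial order to a total order gives 3.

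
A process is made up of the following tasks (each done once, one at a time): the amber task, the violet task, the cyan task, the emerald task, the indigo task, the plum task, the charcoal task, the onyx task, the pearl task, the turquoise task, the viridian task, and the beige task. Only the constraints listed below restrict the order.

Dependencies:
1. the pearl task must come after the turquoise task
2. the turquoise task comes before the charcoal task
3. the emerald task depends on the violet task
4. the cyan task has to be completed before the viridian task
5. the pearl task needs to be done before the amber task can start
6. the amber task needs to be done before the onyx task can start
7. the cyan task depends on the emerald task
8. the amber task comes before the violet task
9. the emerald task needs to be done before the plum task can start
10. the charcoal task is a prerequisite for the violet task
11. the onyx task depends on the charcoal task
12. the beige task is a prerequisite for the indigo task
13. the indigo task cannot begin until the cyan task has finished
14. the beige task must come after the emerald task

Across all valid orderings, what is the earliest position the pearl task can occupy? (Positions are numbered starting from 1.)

Working backwards through the constraints from the pearl task, its only required predecessor is the turquoise task.
With 1 mandatory predecessor, the earliest the pearl task can sit is position 1+1 = 2, and placing just that one first achieves it.

2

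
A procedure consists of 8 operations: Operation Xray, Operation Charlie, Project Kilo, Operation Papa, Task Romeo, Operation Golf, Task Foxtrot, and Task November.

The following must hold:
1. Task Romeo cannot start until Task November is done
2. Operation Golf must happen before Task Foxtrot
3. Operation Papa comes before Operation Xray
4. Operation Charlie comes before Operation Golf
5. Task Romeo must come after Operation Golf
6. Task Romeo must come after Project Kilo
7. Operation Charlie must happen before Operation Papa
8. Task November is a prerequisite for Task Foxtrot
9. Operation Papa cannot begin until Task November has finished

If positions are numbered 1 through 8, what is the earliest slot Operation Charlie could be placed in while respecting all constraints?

No constraint forces any other operation before Operation Charlie, so it can be placed first.

1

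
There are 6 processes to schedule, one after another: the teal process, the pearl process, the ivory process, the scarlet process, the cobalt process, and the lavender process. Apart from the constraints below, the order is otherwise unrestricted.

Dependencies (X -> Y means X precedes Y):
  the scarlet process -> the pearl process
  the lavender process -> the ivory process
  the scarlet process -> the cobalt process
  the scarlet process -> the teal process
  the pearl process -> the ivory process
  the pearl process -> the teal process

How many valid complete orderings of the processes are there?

2 processes have no prerequisites (the scarlet process, the lavender process), so any of them could come first.
Counting all ways to extend the partial order to a total order gives 33.

33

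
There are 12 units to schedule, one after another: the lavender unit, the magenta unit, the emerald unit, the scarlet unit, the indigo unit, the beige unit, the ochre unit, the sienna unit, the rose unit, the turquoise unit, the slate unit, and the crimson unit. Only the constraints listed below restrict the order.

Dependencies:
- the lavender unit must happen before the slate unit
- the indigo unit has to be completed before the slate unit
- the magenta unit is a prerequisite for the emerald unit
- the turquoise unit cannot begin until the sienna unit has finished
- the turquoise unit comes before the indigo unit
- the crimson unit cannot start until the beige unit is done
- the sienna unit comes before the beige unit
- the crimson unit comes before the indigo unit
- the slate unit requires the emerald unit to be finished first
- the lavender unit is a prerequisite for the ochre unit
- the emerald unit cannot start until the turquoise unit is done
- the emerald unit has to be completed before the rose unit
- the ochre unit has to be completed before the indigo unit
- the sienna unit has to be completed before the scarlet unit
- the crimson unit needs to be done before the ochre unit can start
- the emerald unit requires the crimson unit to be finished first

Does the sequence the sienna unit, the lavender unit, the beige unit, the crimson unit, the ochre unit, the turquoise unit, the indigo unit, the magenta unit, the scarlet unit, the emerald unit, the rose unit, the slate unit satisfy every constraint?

Yes

Every stated constraint is respected: the lavender unit sits at position 2, ahead of the slate unit at position 12, and each of the other listed pairs likewise has the predecessor earlier in the sequence.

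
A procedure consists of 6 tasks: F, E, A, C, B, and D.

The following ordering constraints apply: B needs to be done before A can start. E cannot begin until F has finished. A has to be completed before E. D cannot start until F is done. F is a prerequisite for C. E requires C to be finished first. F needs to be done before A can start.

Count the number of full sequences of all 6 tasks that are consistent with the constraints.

2 tasks have no prerequisites (F, B), so any of them could come first.
Enumerating by repeatedly choosing an available task (one whose prerequisites are all placed) gives 23 distinct complete orderings.

23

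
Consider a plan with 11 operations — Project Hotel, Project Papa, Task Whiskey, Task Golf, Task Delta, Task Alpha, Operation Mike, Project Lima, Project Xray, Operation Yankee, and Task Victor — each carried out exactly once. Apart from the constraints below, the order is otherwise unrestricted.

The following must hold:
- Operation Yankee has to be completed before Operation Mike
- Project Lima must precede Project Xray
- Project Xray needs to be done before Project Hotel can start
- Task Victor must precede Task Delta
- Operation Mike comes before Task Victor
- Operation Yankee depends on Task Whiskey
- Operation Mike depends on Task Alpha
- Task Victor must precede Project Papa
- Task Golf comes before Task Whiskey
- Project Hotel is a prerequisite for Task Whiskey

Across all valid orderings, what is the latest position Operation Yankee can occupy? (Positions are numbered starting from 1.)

Following every chain forward from Operation Yankee, the operations that must come later are Project Papa, Task Delta, Operation Mike, Task Victor — 4 of them.
With 4 mandatory successors out of 11 operations total, the latest slot for Operation Yankee is 11−4 = 7, and it's reachable by doing all non-successors before Operation Yankee.

7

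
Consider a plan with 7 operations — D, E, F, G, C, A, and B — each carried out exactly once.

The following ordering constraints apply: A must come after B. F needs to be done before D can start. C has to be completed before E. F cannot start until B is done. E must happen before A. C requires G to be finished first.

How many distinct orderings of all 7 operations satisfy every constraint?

34

The operations with no prerequisites are G, B; any of them can be placed first.
Enumerating by repeatedly choosing an available operation (one whose prerequisites are all placed) gives 34 distinct complete orderings.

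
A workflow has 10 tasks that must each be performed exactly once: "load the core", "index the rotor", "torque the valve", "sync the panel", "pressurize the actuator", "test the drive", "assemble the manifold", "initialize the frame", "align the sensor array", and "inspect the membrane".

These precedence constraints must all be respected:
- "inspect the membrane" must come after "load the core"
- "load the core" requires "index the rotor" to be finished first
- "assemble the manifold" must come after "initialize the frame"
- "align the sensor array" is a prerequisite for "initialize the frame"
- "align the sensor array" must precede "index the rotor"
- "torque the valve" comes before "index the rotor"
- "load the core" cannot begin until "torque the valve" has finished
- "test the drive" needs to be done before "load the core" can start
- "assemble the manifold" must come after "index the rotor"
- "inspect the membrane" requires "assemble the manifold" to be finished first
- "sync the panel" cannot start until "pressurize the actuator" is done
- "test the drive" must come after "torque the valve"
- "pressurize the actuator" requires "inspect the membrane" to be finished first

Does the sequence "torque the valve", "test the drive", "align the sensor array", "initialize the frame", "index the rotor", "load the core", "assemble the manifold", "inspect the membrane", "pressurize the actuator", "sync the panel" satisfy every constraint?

Every stated constraint is respected: "torque the valve" sits at position 1, ahead of "load the core" at position 6, and each of the other listed pairs likewise has the predecessor earlier in the sequence.

Yes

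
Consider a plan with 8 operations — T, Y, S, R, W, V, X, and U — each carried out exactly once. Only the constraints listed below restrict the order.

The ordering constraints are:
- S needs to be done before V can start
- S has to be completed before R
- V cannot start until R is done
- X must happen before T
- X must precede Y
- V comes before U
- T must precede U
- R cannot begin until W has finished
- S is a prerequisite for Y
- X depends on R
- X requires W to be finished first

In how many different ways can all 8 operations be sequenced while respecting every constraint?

2 operations have no prerequisites (S, W), so any of them could come first.
Counting all ways to extend the partial order to a total order gives 22.

22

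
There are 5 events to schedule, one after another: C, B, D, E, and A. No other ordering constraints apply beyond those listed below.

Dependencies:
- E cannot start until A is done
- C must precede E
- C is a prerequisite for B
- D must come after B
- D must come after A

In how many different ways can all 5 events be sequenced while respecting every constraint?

8

2 events have no prerequisites (C, A), so any of them could come first.
Counting all ways to extend the partial order to a total order gives 8.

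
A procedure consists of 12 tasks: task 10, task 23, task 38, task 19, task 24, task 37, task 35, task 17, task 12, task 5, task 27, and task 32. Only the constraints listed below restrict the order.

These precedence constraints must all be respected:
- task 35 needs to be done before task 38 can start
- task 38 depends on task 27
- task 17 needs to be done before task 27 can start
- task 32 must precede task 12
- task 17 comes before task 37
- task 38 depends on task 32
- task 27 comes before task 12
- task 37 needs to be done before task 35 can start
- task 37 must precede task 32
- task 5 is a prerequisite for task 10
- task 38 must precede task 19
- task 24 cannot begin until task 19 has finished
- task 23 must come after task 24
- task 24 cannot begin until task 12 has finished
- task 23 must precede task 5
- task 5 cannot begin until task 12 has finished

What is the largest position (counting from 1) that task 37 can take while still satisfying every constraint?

3

The tasks that are forced after task 37, directly or by a chain of constraints, are task 10, task 23, task 38, task 19, task 24, task 35, task 12, task 5, task 32. That's 9 tasks.
With 9 mandatory successors out of 12 tasks total, the latest slot for task 37 is 12−9 = 3, and it's reachable by doing all non-successors before task 37.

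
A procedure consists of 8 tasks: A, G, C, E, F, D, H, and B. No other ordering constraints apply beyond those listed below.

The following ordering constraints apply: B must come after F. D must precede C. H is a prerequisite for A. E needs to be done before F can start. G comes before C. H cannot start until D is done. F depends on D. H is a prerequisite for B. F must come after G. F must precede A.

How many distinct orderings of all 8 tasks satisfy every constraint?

3 tasks have no prerequisites (G, E, D), so any of them could come first.
Systematically extending each partial ordering one task at a time and counting, there are 186 complete orderings.

186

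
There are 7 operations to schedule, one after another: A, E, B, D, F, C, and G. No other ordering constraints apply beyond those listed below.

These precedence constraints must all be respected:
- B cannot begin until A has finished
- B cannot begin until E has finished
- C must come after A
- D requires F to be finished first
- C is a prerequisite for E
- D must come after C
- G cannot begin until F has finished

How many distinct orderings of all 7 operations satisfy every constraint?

53

The operations with no prerequisites are A, F; any of them can be placed first.
Counting all ways to extend the partial order to a total order gives 53.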